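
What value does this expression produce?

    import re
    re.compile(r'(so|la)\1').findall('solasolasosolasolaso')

['so']

A backreference is literal: `\1` must see the identical characters the first group matched.
Scanning left to right: at [8:12] match 'soso', group 1 = 'so'.
One capturing group, so `findall` returns just the captured substring from the one match — 1 in all.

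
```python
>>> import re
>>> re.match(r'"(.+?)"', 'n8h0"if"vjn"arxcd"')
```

None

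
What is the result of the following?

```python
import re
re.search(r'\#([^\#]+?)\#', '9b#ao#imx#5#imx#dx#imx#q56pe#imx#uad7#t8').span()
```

The match spans [2:6] → '#ao#'.

(2, 6)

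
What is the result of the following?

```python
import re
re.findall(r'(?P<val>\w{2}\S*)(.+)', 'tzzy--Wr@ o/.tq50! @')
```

[('tzzy--Wr@', ' o/.tq50! @')]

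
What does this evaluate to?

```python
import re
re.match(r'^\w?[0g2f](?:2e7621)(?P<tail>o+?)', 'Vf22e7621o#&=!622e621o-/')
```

None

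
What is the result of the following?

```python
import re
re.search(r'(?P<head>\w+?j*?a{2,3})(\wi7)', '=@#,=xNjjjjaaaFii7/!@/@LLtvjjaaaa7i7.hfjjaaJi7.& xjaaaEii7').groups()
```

('LLtvjjaaaa', '7i7')

This matches one or more of a word character (lazy), then zero or more of the literal 'j' (lazy), then 2 to 3 of a literal 'a' (captured as 'head'); then a word character, then the literal 'i7' (captured).
Unlike `match`, `search` isn't anchored — it looks for the pattern anywhere in the string.
The match spans [23:36] → 'LLtvjjaaaa7i7'.
Captured: group 1 = 'LLtvjjaaaa', group 2 = '7i7'.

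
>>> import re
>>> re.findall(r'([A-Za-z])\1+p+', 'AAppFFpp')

['A', 'F']

`\1` is not a pattern — it's the concrete string captured by group 1, re-applied verbatim.
Matches: at [0:4] match 'AApp', group 1 = 'A'; at [4:8] match 'FFpp', group 1 = 'F'.
With a single group, `findall` returns only what that group captured — 2 items.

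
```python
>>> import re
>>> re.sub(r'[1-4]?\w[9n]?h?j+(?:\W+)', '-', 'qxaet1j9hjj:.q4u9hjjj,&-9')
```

'qxaet-q-9'

The pattern matches optionally a character in [1-4], then a word character, then optionally one of [9n]; then optionally a literal 'h', then one or more of the literal 'j'; then one or more of a non-word character (non-capturing group).
Matches: at [5:13] → '1j9hjj:.'; at [14:24] → '4u9hjjj,&-'.
`sub` substitutes '-' at each match site.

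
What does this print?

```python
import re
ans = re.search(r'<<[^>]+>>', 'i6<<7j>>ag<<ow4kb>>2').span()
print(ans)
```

(2, 8)

Unlike `match`, `search` isn't anchored — it looks for the pattern anywhere in the string.
The match spans [2:8] → '<<7j>>'.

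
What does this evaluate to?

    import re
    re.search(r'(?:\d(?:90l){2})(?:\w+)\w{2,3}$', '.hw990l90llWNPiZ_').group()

'990l90llWNPiZ_'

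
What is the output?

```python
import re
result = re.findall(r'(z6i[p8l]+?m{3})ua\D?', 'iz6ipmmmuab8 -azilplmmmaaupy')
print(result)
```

['z6ipmmm']

Pattern: the literal 'z6i', then one or more of one of [p8l] (lazy), then exactly 3 of a literal 'm' (captured); then the literal 'ua', then optionally a non-digit.
One capturing group, so `findall` returns just the captured substring from the one match — 1 in all.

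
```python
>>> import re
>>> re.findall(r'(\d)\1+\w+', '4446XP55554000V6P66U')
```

`\1` is not a pattern — it's the concrete string captured by group 1, re-applied verbatim.
Because there's exactly one group, `findall` drops the full match and keeps group 1 from the one hit.

['4']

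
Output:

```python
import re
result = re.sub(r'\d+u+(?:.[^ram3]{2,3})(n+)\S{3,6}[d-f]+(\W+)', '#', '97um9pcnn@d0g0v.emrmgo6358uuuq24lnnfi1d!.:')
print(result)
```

97um9pcnn@d0g0v.emrmgo#

This matches one or more of a digit, then one or more of a literal 'u'; then any character, then 2 to 3 of any character except [ram3] (non-capturing group); then one or more of a literal 'n' (captured); then 3 to 6 of a non-whitespace character, then one or more of a character in [d-f]; then one or more of a non-word character (captured).
Matches: at [22:42] → '6358uuuq24lnnfi1d!.:'.
`sub` substitutes '#' at each match site.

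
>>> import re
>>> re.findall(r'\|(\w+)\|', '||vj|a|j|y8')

Because there's exactly one group, `findall` drops the full match and keeps group 1 from each hit.

['vj', 'j']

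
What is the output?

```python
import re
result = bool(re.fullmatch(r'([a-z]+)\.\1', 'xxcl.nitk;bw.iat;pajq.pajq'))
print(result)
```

`re.fullmatch` requires the pattern to consume the entire string.
Here the string isn't matched end-to-end, so the call returns None, and `bool(None)` is False.

False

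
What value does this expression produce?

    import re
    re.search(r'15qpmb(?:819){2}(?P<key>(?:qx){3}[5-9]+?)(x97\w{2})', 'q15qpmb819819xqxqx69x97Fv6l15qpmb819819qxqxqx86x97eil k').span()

The pattern matches the literal '15q', then the literal 'pmb', then the literal '819' repeated 2 times; then the literal 'qx' repeated 3 times, then one or more of a character in [5-9] (lazy) (captured as 'key'); then the literal 'x97', then exactly 2 of a word character (captured).
`search` walks the string left to right and returns the first match it finds.
The match spans [27:52] → '15qpmb819819qxqxqx86x97ei'.
Captured: group 1 = 'qxqxqx86', group 2 = 'x97ei'.

(27, 52)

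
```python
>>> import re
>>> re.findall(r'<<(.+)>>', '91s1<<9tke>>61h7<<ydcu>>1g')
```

['9tke>>61h7<<ydcu']

Walking the string: at [4:24] match '<<9tke>>61h7<<ydcu>>', group 1 = '9tke>>61h7<<ydcu'.
`findall` collects group 1 from the one match (1 total).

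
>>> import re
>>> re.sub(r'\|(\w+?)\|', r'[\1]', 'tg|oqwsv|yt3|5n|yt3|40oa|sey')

'tg[oqwsv]yt3[5n]yt3[40oa]sey'

The replacement refers to a captured group, so each match is rewritten using its own captured text.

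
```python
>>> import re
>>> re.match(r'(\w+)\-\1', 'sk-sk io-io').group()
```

'sk-sk'

A backreference is literal: `\1` must see the identical characters the first group matched.
`re.match` only tries the pattern at the start of the string.
The match spans [0:5] → 'sk-sk'.
Captured: group 1 = 'sk'.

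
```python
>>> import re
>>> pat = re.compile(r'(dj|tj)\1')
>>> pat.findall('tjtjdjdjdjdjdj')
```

The backreference `\1` re-matches whatever the first group consumed, character for character.
Scanning left to right: at [0:4] match 'tjtj', group 1 = 'tj'; at [4:8] match 'djdj', group 1 = 'dj'; at [8:12] match 'djdj', group 1 = 'dj'.
`findall` collects group 1 from each match (3 total).

['tj', 'dj', 'dj']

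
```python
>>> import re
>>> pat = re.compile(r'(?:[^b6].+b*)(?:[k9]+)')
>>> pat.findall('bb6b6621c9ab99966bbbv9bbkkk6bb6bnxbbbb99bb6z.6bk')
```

['21c9ab99966bbbv9bbkkk6bb6bnxbbbb99bb6z.6bk']

This matches any character except [b6], then one or more of any character, then zero or more of a literal 'b' (non-capturing group); then one or more of one of [k9] (non-capturing group).
Since nothing is captured, `findall` lists the 1 matched substring directly.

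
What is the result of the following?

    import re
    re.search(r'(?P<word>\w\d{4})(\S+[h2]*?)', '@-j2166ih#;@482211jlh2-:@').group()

This matches a word character, then exactly 4 of a digit (captured as 'word'); then one or more of a non-whitespace character, then zero or more of one of [h2] (lazy) (captured).
`re.search` tries every starting position until one works.
The match spans [2:25] → 'j2166ih#;@482211jlh2-:@'.
Captured: group 1 = 'j2166', group 2 = 'ih#;@482211jlh2-:@'.

'j2166ih#;@482211jlh2-:@'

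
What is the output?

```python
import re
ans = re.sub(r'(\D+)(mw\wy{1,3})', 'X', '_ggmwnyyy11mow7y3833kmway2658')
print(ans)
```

This matches one or more of a non-digit (captured); then the literal 'mw', then a word character, then 1 to 3 of the literal 'y' (captured).
Matches: at [0:9] → '_ggmwnyyy'; at [20:25] → 'kmway'.
Each match is replaced by 'X'.

X11mow7y3833X2658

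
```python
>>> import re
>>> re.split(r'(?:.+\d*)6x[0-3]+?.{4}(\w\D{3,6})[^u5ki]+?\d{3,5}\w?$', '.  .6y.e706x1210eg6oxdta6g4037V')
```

['', '6oxdta', '']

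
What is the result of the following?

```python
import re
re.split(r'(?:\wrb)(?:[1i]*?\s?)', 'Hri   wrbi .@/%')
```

['Hri   ', 'i .@/%']

Pattern: a word character, then the literal 'rb' (non-capturing group); then zero or more of one of [1i] (lazy), then optionally whitespace (non-capturing group).
Matches to split on: at [6:9] → 'wrb'.
`split` removes every match and returns the 2 fragments in between.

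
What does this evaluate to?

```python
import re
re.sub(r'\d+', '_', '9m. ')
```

This matches one or more of a digit.
Each match is replaced by '_'.

'_m. '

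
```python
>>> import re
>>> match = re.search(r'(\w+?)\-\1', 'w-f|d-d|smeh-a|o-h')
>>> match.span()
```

(4, 7)

`\1` is not a pattern — it's the concrete string captured by group 1, re-applied verbatim.
`re.search` scans for the first position where the pattern succeeds.
The match spans [4:7] → 'd-d'.
Captured: group 1 = 'd'.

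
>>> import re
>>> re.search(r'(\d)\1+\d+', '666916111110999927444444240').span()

(0, 27)

`\1` is not a pattern — it's the concrete string captured by group 1, re-applied verbatim.
The match spans [0:27] → '666916111110999927444444240'.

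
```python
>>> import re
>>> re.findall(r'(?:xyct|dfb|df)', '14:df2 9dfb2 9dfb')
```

['df', 'dfb', 'dfb']

Alternation tries branches left to right and keeps the first one that lets the overall match succeed at that position.
Walking the string: at [3:5] → 'df'; at [8:11] → 'dfb'; at [14:17] → 'dfb'.
With no groups in the pattern, `findall` gives back each whole match — 3 here.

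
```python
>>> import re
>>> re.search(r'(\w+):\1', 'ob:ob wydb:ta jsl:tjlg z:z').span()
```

(0, 5)

A backreference is literal: `\1` must see the identical characters the first group matched.
The match spans [0:5] → 'ob:ob'.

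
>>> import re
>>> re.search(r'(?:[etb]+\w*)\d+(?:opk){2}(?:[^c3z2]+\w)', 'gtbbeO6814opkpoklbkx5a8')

Pattern: one or more of one of [etb], then zero or more of a word character (non-capturing group); then one or more of a digit, then the literal 'opk' repeated 2 times; then one or more of any character except [c3z2], then a word character (non-capturing group).
`search` walks the string left to right and returns the first match it finds.
Here no position works, so the call returns None.

None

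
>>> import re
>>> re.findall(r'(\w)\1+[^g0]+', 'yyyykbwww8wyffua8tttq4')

The backreference `\1` re-matches whatever the first group consumed, character for character.
Because there's exactly one group, `findall` drops the full match and keeps group 1 from the one hit.

['y']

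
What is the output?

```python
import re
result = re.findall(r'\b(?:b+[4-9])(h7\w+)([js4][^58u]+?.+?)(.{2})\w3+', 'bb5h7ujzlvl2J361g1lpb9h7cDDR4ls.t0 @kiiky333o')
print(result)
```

The `?` after the quantifier makes it lazy — it takes as little as possible before letting the rest of the pattern try.
3 groups means the one result is a tuple of 3 captured strings — 1 here.

[('h7ujzlvl2J361g1lpb9h7cDDR4l', 's.t0 @ki', 'ik')]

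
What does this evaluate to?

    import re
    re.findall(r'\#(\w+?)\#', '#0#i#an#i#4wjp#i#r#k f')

['0', 'an', '4wjp', 'r']

With a single group, `findall` returns only what that group captured — 4 items.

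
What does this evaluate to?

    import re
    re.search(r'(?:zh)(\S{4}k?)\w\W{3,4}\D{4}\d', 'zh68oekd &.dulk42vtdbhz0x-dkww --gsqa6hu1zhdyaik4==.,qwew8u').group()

'zh68oekd &.dulk4'

Pattern: a literal 'z', then the literal 'h' (non-capturing group); then exactly 4 of a non-whitespace character, then optionally a literal 'k' (captured); then a word character, then 3 to 4 of a non-word character; then exactly 4 of a non-digit, then a digit.
`re.search` tries every starting position until one works.
The match spans [0:16] → 'zh68oekd &.dulk4'.
Captured: group 1 = '68oek'.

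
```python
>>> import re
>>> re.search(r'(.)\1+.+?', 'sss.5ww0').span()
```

After group 1 captures some text, `\1` only succeeds where that same text appears again.
Unlike `match`, `search` isn't anchored — it looks for the pattern anywhere in the string.
The match spans [0:4] → 'sss.'.
Captured: group 1 = 's'.

(0, 4)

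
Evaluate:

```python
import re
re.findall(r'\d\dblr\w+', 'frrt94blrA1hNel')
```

['94blrA1hNel']

`findall` yields the raw match text (1 of them) because the pattern has no groups.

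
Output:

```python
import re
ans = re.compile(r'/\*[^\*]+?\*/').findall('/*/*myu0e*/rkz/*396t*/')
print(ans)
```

['/*myu0e*/', '/*396t*/']

Since nothing is captured, `findall` lists the 2 matched substrings directly.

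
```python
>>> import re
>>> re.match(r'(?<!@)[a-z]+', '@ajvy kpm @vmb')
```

None

`(?!…)`/`(?<!…)` only lets a position through if the neighbouring text does NOT match; no characters are consumed.
With `match`, the pattern is implicitly anchored at the beginning.
Here the pattern fails at index 0, so the call returns None.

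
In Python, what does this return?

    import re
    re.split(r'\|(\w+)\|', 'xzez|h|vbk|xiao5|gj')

['xzez', 'h', 'vbk', 'xiao5', 'gj']

The group in the pattern means `split` returns the separators' captures alongside the pieces.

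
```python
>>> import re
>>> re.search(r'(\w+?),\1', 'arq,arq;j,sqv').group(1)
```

'arq'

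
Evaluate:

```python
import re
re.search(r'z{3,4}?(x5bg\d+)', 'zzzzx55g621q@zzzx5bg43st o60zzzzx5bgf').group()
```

This matches 3 to 4 of a literal 'z' (lazy); then the literal 'x5b', then the literal 'g', then one or more of a digit (captured).
`search` walks the string left to right and returns the first match it finds.
The match spans [13:22] → 'zzzx5bg43'.
Captured: group 1 = 'x5bg43'.

'zzzx5bg43'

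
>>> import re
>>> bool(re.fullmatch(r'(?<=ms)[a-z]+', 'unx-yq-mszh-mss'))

False

`re.fullmatch` is like wrapping the pattern in `^…$` (in single-line mode).
Here there's no way to consume every character, so the call returns None, and `bool(None)` is False.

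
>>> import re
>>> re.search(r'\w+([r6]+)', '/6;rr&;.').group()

This matches one or more of a word character; then one or more of one of [r6] (captured).
`re.search` tries every starting position until one works.
The match spans [3:5] → 'rr'.
Captured: group 1 = 'r'.

'rr'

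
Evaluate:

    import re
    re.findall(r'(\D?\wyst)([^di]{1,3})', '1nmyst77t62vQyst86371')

[('nmyst', '77t'), ('vQyst', '863')]

Pattern: optionally a non-digit, then a word character, then the literal 'yst' (captured); then 1 to 3 of any character except [di] (captured).
Matches: at [1:9] match 'nmyst77t', groups = ('nmyst', '77t'); at [11:19] match 'vQyst863', groups = ('vQyst', '863').
2 groups means each result is a tuple of 2 captured strings — 2 here.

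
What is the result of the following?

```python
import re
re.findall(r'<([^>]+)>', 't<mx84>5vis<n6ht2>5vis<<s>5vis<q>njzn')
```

Matches: at [1:7] match '<mx84>', group 1 = 'mx84'; at [11:18] match '<n6ht2>', group 1 = 'n6ht2'; at [22:26] match '<<s>', group 1 = '<s'; at [30:33] match '<q>', group 1 = 'q'.
With a single group, `findall` returns only what that group captured — 4 items.

['mx84', 'n6ht2', '<s', 'q']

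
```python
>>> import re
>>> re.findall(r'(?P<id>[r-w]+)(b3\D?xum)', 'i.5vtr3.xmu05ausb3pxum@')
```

[('us', 'b3pxum')]

Multiple groups make `findall` return tuples — one 2-tuple for the one match.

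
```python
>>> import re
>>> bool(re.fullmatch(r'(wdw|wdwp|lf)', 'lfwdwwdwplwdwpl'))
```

For `fullmatch`, every character of the input must be accounted for by the pattern.
Here there's no way to consume every character, so the call returns None, and `bool(None)` is False.

False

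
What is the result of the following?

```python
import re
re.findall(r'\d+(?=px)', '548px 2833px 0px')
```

Because the assertion is zero-width, the text it checks is not consumed and won't appear in the result.
Matches: at [0:3] → '548'; at [6:10] → '2833'; at [13:14] → '0'.
Since nothing is captured, `findall` lists the 3 matched substrings directly.

['548', '2833', '0']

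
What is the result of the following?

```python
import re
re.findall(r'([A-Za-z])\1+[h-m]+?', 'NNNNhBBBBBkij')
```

['N', 'B']

The backreference `\1` re-matches whatever the first group consumed, character for character.
Matches: at [0:5] match 'NNNNh', group 1 = 'N'; at [5:11] match 'BBBBBk', group 1 = 'B'.
Because there's exactly one group, `findall` drops the full match and keeps group 1 from each hit.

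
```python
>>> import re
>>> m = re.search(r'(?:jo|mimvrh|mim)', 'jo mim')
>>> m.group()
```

'jo'

The match spans [0:2] → 'jo'.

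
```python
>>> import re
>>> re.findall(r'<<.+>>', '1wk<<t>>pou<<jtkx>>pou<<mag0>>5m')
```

Matches: at [3:30] → '<<t>>pou<<jtkx>>pou<<mag0>>'.
`findall` yields the raw match text (1 of them) because the pattern has no groups.

['<<t>>pou<<jtkx>>pou<<mag0>>']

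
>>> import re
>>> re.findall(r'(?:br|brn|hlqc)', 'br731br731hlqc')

['br', 'br', 'hlqc']

With no groups in the pattern, `findall` gives back each whole match — 3 here.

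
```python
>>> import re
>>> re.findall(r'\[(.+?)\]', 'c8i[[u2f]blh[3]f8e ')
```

['[u2f', '3']

Scanning left to right: at [3:9] match '[[u2f]', group 1 = '[u2f'; at [12:15] match '[3]', group 1 = '3'.
Because there's exactly one group, `findall` drops the full match and keeps group 1 from each hit.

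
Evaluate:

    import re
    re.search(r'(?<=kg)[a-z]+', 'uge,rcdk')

None

The lookaround is zero-width — it requires the adjacent text to match without consuming it, so the asserted text isn't part of the match.
`re.search` tries every starting position until one works.
Here the pattern never matches, so the call returns None.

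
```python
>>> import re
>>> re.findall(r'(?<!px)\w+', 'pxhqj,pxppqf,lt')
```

A negative assertion filters positions out without eating any characters.
No capturing groups, so `findall` returns the 3 full match strings.

['pxhqj', 'pxppqf', 'lt']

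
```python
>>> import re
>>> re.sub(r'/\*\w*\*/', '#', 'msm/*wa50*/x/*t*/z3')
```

'msm#x#z3'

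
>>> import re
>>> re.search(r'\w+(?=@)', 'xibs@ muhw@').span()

(0, 4)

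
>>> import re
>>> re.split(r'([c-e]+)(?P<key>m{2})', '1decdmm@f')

The pattern matches one or more of a character in [c-e] (captured); then exactly 2 of a literal 'm' (captured as 'key').
Matches to split on: at [1:7] → 'decdmm'.
`re.split` interleaves the captured-group text with the surrounding fragments.

['1', 'decd', 'mm', '@f']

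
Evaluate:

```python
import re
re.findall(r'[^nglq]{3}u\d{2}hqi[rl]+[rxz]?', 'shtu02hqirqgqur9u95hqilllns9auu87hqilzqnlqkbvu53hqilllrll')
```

This matches exactly 3 of any character except [nglq], then a literal 'u'; then exactly 2 of a digit, then the literal 'hqi'; then one or more of one of [rl], then optionally one of [rxz].
With no groups in the pattern, `findall` gives back each whole match — 4 here.

['shtu02hqir', 'ur9u95hqilll', '9auu87hqilz', 'kbvu53hqilllrll']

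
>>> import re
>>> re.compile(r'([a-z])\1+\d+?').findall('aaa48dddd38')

After group 1 captures some text, `\1` only succeeds where that same text appears again.
Walking the string: at [0:4] match 'aaa4', group 1 = 'a'; at [5:10] match 'dddd3', group 1 = 'd'.
With a single group, `findall` returns only what that group captured — 2 items.

['a', 'd']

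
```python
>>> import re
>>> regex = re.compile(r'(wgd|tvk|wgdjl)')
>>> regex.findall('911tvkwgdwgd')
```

['tvk', 'wgd', 'wgd']

`findall` collects group 1 from each match (3 total).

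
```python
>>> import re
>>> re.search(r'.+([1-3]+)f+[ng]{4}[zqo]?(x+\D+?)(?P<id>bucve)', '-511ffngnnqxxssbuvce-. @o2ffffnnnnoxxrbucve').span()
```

The pattern matches one or more of any character; then one or more of a character in [1-3] (captured); then one or more of the literal 'f', then exactly 4 of one of [ng], then optionally one of [zqo]; then one or more of a literal 'x', then one or more of a non-digit (lazy) (captured); then the literal 'buc', then the literal 've' (captured as 'id').
`re.search` scans for the first position where the pattern succeeds.
The match spans [0:43] → '-511ffngnnqxxssbuvce-. @o2ffffnnnnoxxrbucve'.
Captured: group 1 = '2', group 2 = 'xxr', group 3 = 'bucve'.

(0, 43)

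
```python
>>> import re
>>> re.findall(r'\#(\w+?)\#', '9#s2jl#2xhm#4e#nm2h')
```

['s2jl', '4e']

Walking the string: at [1:7] match '#s2jl#', group 1 = 's2jl'; at [11:15] match '#4e#', group 1 = '4e'.
With a single group, `findall` returns only what that group captured — 2 items.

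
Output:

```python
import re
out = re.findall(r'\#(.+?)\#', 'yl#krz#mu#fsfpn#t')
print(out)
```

A `+?`/`*?`/`{m,n}?` starts at its minimum and grows only as far as needed for what follows to match.
Because there's exactly one group, `findall` drops the full match and keeps group 1 from each hit.

['krz', 'fsfpn']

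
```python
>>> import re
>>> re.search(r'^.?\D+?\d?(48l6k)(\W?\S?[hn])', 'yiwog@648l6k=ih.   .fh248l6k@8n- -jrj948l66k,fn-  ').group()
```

'yiwog@648l6k=ih'

The match spans [0:15] → 'yiwog@648l6k=ih'.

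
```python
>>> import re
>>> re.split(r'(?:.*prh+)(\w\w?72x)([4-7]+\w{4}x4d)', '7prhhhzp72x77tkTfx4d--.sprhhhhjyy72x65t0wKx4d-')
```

['', 'zp72x', '77tkTfx4d', '--.sprhhhhjyy72x65t0wKx4d-']

This matches zero or more of any character, then the literal 'pr', then one or more of a literal 'h' (non-capturing group); then a word character, then optionally a word character, then the literal '72x' (captured); then one or more of a character in [4-7], then exactly 4 of a word character, then the literal 'x4d' (captured).
Matches to split on: at [0:20] → '7prhhhzp72x77tkTfx4d'.
`re.split` interleaves the captured-group text with the surrounding fragments.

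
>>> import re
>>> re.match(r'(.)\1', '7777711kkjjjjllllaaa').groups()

`\1` is not a pattern — it's the concrete string captured by group 1, re-applied verbatim.
With `match`, the pattern is implicitly anchored at the beginning.
The match spans [0:2] → '77'.
Captured: group 1 = '7'.

('7',)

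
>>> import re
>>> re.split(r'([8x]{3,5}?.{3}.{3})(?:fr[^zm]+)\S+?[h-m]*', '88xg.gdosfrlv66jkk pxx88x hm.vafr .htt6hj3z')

Pattern: 3 to 5 of one of [8x] (lazy), then exactly 3 of any character, then exactly 3 of any character (captured); then the literal 'fr', then one or more of any character except [zm] (non-capturing group); then one or more of a non-whitespace character (lazy), then zero or more of a character in [h-m].
The `?` after the quantifier makes it lazy — it takes as little as possible before letting the rest of the pattern try.
Matches to split on: at [0:28] → '88xg.gdosfrlv66jkk pxx88x hm'.
With a capturing group present, the delimiter's captured portion is kept in the result list.

['', '88xg.gdos', '.vafr .htt6hj3z']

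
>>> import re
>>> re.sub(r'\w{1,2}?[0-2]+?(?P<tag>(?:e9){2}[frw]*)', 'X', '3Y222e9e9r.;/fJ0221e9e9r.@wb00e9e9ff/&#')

'X.;/X.@X/&#'

Every occurrence is swapped for 'X'.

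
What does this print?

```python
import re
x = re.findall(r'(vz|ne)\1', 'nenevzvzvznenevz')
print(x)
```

A backreference is literal: `\1` must see the identical characters the first group matched.
With a single group, `findall` returns only what that group captured — 3 items.

['ne', 'vz', 'ne']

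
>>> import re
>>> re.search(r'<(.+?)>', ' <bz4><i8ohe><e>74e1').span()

(1, 6)

The `?` after the quantifier makes it lazy — it takes as little as possible before letting the rest of the pattern try.
`re.search` tries every starting position until one works.
The match spans [1:6] → '<bz4>'.
Captured: group 1 = 'bz4'.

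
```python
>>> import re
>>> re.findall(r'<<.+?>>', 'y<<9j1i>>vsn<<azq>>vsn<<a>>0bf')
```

Because the quantifier is non-greedy, it stops expanding at the earliest point where the rest of the pattern can succeed.
Matches: at [1:9] → '<<9j1i>>'; at [12:19] → '<<azq>>'; at [22:27] → '<<a>>'.
`findall` yields the raw match text (3 of them) because the pattern has no groups.

['<<9j1i>>', '<<azq>>', '<<a>>']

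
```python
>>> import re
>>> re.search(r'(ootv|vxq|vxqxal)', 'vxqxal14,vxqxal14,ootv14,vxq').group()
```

Alternation tries branches left to right and keeps the first one that lets the overall match succeed at that position.
Unlike `match`, `search` isn't anchored — it looks for the pattern anywhere in the string.
The match spans [0:3] → 'vxq'.
Captured: group 1 = 'vxq'.

'vxq'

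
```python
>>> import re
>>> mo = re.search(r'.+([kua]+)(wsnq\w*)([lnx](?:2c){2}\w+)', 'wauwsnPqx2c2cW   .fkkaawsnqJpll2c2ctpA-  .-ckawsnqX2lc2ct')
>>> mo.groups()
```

Pattern: one or more of any character; then one or more of one of [kua] (captured); then the literal 'ws', then the literal 'nq', then zero or more of a word character (captured); then one of [lnx], then the literal '2c' repeated 2 times, then one or more of a word character (captured).
`re.search` tries every starting position until one works.
The match spans [0:38] → 'wauwsnPqx2c2cW   .fkkaawsnqJpll2c2ctpA'.
Captured: group 1 = 'a', group 2 = 'wsnqJpl', group 3 = 'l2c2ctpA'.

('a', 'wsnqJpl', 'l2c2ctpA')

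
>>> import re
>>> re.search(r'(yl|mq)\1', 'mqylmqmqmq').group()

'mqmq'

The backreference `\1` re-matches whatever the first group consumed, character for character.
The match spans [4:8] → 'mqmq'.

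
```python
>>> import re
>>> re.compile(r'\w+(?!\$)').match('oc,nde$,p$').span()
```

With `match`, the pattern is implicitly anchored at the beginning.
The match spans [0:2] → 'oc'.

(0, 2)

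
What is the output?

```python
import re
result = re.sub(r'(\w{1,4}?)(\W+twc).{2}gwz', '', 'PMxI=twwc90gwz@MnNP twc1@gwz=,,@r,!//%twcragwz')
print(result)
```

This matches 1 to 4 of a word character (lazy) (captured); then one or more of a non-word character, then the literal 'twc' (captured); then exactly 2 of any character, then the literal 'gwz'.
Matches: at [15:28] → 'MnNP twc1@gwz'; at [32:46] → 'r,!//%twcragwz'.
Each match is replaced by ''.

PMxI=twwc90gwz@=,,@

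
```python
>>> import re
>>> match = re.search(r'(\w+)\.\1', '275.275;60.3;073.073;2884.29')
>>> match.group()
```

'275.275'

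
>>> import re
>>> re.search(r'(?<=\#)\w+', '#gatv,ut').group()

The `(?=…)`/`(?<=…)` assertion just peeks at neighbouring text; it doesn't advance the match position.
The match spans [1:5] → 'gatv'.

'gatv'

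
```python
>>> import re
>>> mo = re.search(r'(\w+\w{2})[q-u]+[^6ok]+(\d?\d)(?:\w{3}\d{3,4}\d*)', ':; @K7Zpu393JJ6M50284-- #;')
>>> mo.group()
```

The match spans [4:21] → 'K7Zpu393JJ6M50284'.

'K7Zpu393JJ6M50284'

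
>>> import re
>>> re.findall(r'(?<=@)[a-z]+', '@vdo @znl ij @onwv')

['vdo', 'znl', 'onwv']

The lookaround is zero-width — it requires the adjacent text to match without consuming it, so the asserted text isn't part of the match.
Matches: at [1:4] → 'vdo'; at [6:9] → 'znl'; at [14:18] → 'onwv'.
Since nothing is captured, `findall` lists the 3 matched substrings directly.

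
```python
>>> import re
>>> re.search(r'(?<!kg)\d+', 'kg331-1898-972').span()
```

(3, 5)

The negative lookaround is zero-width — it rules out positions where the adjacent text would match, without consuming anything.
Unlike `match`, `search` isn't anchored — it looks for the pattern anywhere in the string.
The match spans [3:5] → '31'.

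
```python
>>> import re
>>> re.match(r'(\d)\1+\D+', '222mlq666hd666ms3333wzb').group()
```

'222mlq'

The backreference `\1` re-matches whatever the first group consumed, character for character.
`re.match` won't scan ahead — the pattern has to work from the very first character.
The match spans [0:6] → '222mlq'.
Captured: group 1 = '2'.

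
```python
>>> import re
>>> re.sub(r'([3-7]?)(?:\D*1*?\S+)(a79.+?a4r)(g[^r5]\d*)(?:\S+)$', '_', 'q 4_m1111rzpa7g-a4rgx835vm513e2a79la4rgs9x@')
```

Pattern: optionally a character in [3-7] (captured); then zero or more of a non-digit, then zero or more of the literal '1' (lazy), then one or more of a non-whitespace character (non-capturing group); then the literal 'a79', then one or more of any character (lazy), then the literal 'a4r' (captured); then the literal 'g', then any character except [r5], then zero or more of a digit (captured); then one or more of a non-whitespace character (non-capturing group); then anchored at the end.
Matches: at [0:43] → 'q 4_m1111rzpa7g-a4rgx835vm513e2a79la4rgs9x@'.
Each match is replaced by '_'.

'_'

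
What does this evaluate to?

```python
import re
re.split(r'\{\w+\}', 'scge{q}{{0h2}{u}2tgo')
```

Matches to split on: at [4:7] → '{q}'; at [8:13] → '{0h2}'; at [13:16] → '{u}'.
Splitting on the pattern gives 4 pieces.

['scge', '{', '', '2tgo']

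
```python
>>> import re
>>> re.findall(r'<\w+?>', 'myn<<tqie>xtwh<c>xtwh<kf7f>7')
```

With no groups in the pattern, `findall` gives back each whole match — 3 here.

['<tqie>', '<c>', '<kf7f>']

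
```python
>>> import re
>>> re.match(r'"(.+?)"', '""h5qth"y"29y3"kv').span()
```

A `+?`/`*?`/`{m,n}?` starts at its minimum and grows only as far as needed for what follows to match.
With `match`, the pattern is implicitly anchored at the beginning.
The match spans [0:8] → '""h5qth"'.
Captured: group 1 = '"h5qth'.

(0, 8)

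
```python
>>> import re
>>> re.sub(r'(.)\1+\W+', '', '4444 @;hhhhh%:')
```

''

`\1` is not a pattern — it's the concrete string captured by group 1, re-applied verbatim.
Matches: at [0:7] → '4444 @;'; at [7:14] → 'hhhhh%:'.
`sub` substitutes '' at each match site.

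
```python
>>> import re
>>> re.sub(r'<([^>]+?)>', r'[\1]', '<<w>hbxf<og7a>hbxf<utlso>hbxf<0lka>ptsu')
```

'[<w]hbxf[og7a]hbxf[utlso]hbxf[0lka]ptsu'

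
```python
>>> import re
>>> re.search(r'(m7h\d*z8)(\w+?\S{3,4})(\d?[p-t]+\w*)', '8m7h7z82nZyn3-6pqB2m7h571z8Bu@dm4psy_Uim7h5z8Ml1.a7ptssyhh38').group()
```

The pattern matches the literal 'm7h', then zero or more of a digit, then the literal 'z8' (captured); then one or more of a word character (lazy), then 3 to 4 of a non-whitespace character (captured); then optionally a digit, then one or more of a character in [p-t], then zero or more of a word character (captured).
`re.search` tries every starting position until one works.
The match spans [1:29] → 'm7h7z82nZyn3-6pqB2m7h571z8Bu'.
Captured: group 1 = 'm7h7z8', group 2 = '2nZyn3-', group 3 = '6pqB2m7h571z8Bu'.

'm7h7z82nZyn3-6pqB2m7h571z8Bu'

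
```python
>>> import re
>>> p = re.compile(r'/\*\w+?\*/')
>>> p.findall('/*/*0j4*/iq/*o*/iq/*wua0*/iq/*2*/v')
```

['/*0j4*/', '/*o*/', '/*wua0*/', '/*2*/']

Walking the string: at [2:9] → '/*0j4*/'; at [11:16] → '/*o*/'; at [18:26] → '/*wua0*/'; at [28:33] → '/*2*/'.
With no groups in the pattern, `findall` gives back each whole match — 4 here.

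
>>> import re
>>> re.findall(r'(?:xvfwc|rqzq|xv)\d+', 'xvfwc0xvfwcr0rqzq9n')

['xvfwc0', 'rqzq9']

No capturing groups, so `findall` returns the 2 full match strings.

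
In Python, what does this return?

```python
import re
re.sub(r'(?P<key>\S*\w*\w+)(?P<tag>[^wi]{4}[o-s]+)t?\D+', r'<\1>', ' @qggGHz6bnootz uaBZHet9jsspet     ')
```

' <@qggGHz>9jsspet     '

Pattern: zero or more of a non-whitespace character, then zero or more of a word character, then one or more of a word character (captured as 'key'); then exactly 4 of any character except [wi], then one or more of a character in [o-s] (captured as 'tag'); then optionally the literal 't', then one or more of a non-digit.
Matches: at [1:23] → '@qggGHz6bnootz uaBZHet'.
Each match is replaced using the text its own group 1 captured.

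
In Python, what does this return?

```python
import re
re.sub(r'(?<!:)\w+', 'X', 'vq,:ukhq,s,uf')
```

Because the assertion is negative and zero-width, positions next to the forbidden text are skipped.
Matches: at [0:2] → 'vq'; at [5:8] → 'khq'; at [9:10] → 's'; at [11:13] → 'uf'.
Every occurrence is swapped for 'X'.

'X,:uX,X,X'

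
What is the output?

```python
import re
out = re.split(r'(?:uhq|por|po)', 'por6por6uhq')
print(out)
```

Alternation tries branches left to right and keeps the first one that lets the overall match succeed at that position.
Matches to split on: at [0:3] → 'por'; at [4:7] → 'por'; at [8:11] → 'uhq'.
Each match becomes a cut point; 4 segments remain.

['', '6', '6', '']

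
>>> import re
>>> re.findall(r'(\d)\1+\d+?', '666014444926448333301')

The backreference `\1` re-matches whatever the first group consumed, character for character.
With a single group, `findall` returns only what that group captured — 4 items.

['6', '4', '4', '3']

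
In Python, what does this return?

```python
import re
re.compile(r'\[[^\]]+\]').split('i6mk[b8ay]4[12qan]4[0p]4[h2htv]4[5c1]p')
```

['i6mk', '4', '4', '4', '4', 'p']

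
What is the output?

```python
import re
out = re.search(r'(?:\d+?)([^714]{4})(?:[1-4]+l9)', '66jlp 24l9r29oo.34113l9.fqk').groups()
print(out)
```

('jlp ',)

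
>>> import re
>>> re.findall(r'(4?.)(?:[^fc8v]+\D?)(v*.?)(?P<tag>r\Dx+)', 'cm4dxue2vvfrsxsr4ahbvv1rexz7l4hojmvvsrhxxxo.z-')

[('c', 'vf', 'rsx'), ('s', 'v1', 'rex'), ('z', 'vs', 'rhxxx')]

Pattern: optionally the literal '4', then any character (captured); then one or more of any character except [fc8v], then optionally a non-digit (non-capturing group); then zero or more of the literal 'v', then optionally any character (captured); then a literal 'r', then a non-digit, then one or more of the literal 'x' (captured as 'tag').
Walking the string: at [0:14] match 'cm4dxue2vvfrsx', groups = ('c', 'vf', 'rsx'); at [14:26] match 'sr4ahbvv1rex', groups = ('s', 'v1', 'rex'); at [26:42] match 'z7l4hojmvvsrhxxx', groups = ('z', 'vs', 'rhxxx').
With 3 capturing groups, `findall` returns a 3-tuple per match.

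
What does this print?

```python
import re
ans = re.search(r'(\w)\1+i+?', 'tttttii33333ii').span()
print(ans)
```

(0, 6)

After group 1 captures some text, `\1` only succeeds where that same text appears again.
The match spans [0:6] → 'ttttti'.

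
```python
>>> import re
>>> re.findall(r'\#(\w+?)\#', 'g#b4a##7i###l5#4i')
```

['b4a', '7i', 'l5']

One capturing group, so `findall` returns just the captured substring from each match — 3 in all.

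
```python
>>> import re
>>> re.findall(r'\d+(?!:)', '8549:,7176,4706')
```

The negative lookaround is zero-width — it rules out positions where the adjacent text would match, without consuming anything.
Walking the string: at [0:3] → '854'; at [6:10] → '7176'; at [11:15] → '4706'.
Since nothing is captured, `findall` lists the 3 matched substrings directly.

['854', '7176', '4706']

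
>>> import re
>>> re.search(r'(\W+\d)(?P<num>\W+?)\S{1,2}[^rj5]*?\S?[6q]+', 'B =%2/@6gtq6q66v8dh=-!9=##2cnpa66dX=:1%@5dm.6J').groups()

(' =%2', '/')

Pattern: one or more of a non-word character, then a digit (captured); then one or more of a non-word character (lazy) (captured as 'num'); then 1 to 2 of a non-whitespace character, then zero or more of any character except [rj5] (lazy), then optionally a non-whitespace character; then one or more of one of [6q].
Because the quantifier is non-greedy, it stops expanding at the earliest point where the rest of the pattern can succeed.
Unlike `match`, `search` isn't anchored — it looks for the pattern anywhere in the string.
The match spans [1:15] → ' =%2/@6gtq6q66'.
Captured: group 1 = ' =%2', group 2 = '/'.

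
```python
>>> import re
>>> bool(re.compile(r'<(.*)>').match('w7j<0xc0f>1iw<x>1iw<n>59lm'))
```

False

`re.match` won't scan ahead — the pattern has to work from the very first character.
Here the string doesn't start with a match, so the call returns None, and `bool(None)` is False.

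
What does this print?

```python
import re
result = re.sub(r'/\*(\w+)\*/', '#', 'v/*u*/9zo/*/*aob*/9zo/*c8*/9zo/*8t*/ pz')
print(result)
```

v#9zo/*#9zo#9zo# pz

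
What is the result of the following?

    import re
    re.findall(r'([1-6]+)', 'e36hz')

With a single group, `findall` returns only what that group captured — 1 item.

['36']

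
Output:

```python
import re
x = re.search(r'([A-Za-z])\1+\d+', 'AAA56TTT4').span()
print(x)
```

(0, 5)

`\1` has to match the exact text group 1 already captured.
The match spans [0:5] → 'AAA56'.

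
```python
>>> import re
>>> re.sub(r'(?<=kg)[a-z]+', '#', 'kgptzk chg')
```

'kg# chg'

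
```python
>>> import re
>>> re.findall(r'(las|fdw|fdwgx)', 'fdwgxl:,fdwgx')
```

Alternation tries branches left to right and keeps the first one that lets the overall match succeed at that position.
With a single group, `findall` returns only what that group captured — 2 items.

['fdw', 'fdw']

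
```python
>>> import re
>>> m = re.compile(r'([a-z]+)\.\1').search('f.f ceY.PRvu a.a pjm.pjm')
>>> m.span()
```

(0, 3)

A backreference is literal: `\1` must see the identical characters the first group matched.
The match spans [0:3] → 'f.f'.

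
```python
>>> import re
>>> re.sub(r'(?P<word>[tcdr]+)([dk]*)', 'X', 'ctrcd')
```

This matches one or more of one of [tcdr] (captured as 'word'); then zero or more of one of [dk] (captured).
Matches: at [0:5] → 'ctrcd'.
Each match is replaced by 'X'.

'X'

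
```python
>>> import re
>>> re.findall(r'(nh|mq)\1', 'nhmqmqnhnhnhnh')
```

The backreference `\1` re-matches whatever the first group consumed, character for character.
Matches: at [2:6] match 'mqmq', group 1 = 'mq'; at [6:10] match 'nhnh', group 1 = 'nh'; at [10:14] match 'nhnh', group 1 = 'nh'.
Because there's exactly one group, `findall` drops the full match and keeps group 1 from each hit.

['mq', 'nh', 'nh']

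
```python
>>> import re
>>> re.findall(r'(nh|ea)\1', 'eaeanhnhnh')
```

`\1` is not a pattern — it's the concrete string captured by group 1, re-applied verbatim.
Matches: at [0:4] match 'eaea', group 1 = 'ea'; at [4:8] match 'nhnh', group 1 = 'nh'.
`findall` collects group 1 from each match (2 total).

['ea', 'nh']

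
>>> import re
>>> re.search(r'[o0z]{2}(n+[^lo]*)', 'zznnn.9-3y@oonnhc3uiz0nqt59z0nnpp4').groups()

Pattern: exactly 2 of one of [o0z]; then one or more of the literal 'n', then zero or more of any character except [lo] (captured).
`re.search` scans for the first position where the pattern succeeds.
The match spans [0:11] → 'zznnn.9-3y@'.
Captured: group 1 = 'nnn.9-3y@'.

('nnn.9-3y@',)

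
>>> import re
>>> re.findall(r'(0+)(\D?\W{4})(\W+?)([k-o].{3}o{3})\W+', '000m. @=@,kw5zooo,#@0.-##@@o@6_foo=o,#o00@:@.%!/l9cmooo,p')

[('000', 'm. @=', '@,', 'kw5zooo'), ('00', '@:@.%', '!/', 'l9cmooo')]

Multiple groups make `findall` return tuples — one 4-tuple for each match.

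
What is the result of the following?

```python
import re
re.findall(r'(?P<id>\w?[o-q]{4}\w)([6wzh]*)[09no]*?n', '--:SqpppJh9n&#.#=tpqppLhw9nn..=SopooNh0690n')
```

[('SqpppJ', 'h'), ('tpqppL', 'hw')]

This matches optionally a word character, then exactly 4 of a character in [o-q], then a word character (captured as 'id'); then zero or more of one of [6wzh] (captured); then zero or more of one of [09no] (lazy), then a literal 'n'.
Multiple groups make `findall` return tuples — one 2-tuple for each match.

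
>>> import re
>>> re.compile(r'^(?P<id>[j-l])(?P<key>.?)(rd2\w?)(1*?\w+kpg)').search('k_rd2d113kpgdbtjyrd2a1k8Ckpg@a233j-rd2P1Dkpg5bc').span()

This matches anchored at the start of the string; then a character in [j-l] (captured as 'id'); then optionally any character (captured as 'key'); then the literal 'rd2', then optionally a word character (captured); then zero or more of a literal '1' (lazy), then one or more of a word character, then the literal 'kpg' (captured).
`search` walks the string left to right and returns the first match it finds.
The match spans [0:28] → 'k_rd2d113kpgdbtjyrd2a1k8Ckpg'.
Captured: group 1 = 'k', group 2 = '_', group 3 = 'rd2d', group 4 = '113kpgdbtjyrd2a1k8Ckpg'.

(0, 28)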